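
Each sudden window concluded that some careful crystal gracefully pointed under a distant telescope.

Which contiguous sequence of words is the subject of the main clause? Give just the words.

each sudden window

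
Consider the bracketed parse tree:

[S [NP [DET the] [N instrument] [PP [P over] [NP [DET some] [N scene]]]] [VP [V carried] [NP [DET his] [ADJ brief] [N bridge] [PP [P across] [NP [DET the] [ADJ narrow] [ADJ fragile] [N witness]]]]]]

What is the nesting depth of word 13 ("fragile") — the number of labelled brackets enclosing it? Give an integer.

Counting open brackets not yet closed at "fragile": [S [VP [NP [PP [NP [ADJ = 6.

6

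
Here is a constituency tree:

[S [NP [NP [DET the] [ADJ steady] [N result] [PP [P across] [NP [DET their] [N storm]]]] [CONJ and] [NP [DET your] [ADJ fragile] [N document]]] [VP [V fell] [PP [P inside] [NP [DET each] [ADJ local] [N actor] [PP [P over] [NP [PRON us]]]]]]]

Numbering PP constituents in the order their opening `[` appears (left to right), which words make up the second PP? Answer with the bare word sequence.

inside each local actor over us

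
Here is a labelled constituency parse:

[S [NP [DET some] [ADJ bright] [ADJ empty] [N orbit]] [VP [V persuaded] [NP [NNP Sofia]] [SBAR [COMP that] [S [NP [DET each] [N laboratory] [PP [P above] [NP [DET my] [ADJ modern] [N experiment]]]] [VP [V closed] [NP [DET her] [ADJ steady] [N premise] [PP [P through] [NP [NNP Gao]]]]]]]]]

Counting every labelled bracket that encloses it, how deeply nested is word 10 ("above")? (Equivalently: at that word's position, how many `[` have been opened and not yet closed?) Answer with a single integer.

7

The word sits inside P, which is inside PP, inside NP, inside S, inside SBAR, inside VP, inside S — 7 brackets in all.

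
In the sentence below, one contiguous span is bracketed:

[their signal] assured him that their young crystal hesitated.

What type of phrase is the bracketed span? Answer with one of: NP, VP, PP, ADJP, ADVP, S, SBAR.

NP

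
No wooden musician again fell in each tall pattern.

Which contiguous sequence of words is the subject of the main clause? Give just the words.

"no wooden musician" is the NP that combines with the VP headed by "fell" to form the main clause — the subject.

no wooden musician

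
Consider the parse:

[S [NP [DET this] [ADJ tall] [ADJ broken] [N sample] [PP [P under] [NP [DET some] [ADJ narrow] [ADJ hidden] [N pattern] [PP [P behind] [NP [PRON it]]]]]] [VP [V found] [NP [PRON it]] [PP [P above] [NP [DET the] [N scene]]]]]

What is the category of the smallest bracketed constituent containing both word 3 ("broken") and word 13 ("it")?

S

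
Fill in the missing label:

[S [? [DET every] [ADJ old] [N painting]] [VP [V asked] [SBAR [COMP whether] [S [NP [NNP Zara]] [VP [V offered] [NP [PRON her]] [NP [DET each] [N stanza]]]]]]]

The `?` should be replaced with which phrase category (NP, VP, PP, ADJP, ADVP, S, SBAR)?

NP

Looking at what the `?` directly dominates — DET 'every', ADJ 'old', N 'painting' — this is a noun phrase (NP).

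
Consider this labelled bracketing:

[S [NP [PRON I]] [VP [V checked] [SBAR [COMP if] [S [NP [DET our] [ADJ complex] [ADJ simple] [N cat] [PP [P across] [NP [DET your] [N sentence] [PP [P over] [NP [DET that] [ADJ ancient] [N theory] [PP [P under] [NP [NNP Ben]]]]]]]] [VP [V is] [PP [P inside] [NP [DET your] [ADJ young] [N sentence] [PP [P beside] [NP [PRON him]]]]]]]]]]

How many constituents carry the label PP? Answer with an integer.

5

Listing each PP by its span: [PP across your sentence over that ancient theory under Ben]; [PP over that ancient theory under Ben]; [PP under Ben]; [PP inside your young sentence beside him]; [PP beside him] — that makes 5.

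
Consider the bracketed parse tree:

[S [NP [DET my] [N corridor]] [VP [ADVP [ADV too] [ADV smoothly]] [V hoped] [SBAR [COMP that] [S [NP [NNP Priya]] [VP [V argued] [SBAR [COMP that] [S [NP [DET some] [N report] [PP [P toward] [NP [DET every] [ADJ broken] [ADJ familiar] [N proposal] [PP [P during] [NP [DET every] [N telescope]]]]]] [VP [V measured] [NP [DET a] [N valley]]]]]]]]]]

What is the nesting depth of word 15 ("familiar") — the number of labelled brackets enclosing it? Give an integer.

11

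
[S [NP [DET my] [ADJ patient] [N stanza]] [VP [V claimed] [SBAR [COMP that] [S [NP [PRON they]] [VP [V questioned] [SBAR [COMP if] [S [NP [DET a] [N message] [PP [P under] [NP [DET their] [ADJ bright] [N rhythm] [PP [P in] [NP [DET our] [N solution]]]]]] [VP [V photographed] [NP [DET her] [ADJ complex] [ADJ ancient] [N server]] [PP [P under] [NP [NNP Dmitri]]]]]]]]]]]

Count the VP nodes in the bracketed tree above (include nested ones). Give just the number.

3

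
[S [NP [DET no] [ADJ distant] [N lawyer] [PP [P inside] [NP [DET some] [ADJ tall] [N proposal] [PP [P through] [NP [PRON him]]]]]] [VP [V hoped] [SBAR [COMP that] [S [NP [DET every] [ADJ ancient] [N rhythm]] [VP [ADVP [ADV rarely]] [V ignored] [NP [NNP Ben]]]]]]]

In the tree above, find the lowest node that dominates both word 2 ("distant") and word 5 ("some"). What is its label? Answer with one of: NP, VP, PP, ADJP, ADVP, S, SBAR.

NP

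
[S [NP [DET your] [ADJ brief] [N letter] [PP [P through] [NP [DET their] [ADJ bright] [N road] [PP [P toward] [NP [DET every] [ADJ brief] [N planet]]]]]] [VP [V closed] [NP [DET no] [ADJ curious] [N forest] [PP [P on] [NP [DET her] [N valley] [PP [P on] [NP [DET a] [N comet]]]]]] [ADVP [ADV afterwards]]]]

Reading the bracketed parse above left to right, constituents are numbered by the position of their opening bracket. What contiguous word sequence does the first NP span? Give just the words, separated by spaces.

your brief letter through their bright road toward every brief planet

The NP opening brackets appear, in order, over: "your brief letter through their bright road toward every brief planet"; "their bright road toward every brief planet"; "every brief planet"; "no curious forest on her valley on a comet"; "her valley on a comet"; "a comet". The first one spans "your brief letter through their bright road toward every brief planet".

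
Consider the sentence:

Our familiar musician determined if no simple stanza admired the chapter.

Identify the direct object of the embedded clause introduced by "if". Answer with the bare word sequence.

"admired" heads the VP of the embedded clause introduced by "if", and "the chapter" is its direct object.

the chapter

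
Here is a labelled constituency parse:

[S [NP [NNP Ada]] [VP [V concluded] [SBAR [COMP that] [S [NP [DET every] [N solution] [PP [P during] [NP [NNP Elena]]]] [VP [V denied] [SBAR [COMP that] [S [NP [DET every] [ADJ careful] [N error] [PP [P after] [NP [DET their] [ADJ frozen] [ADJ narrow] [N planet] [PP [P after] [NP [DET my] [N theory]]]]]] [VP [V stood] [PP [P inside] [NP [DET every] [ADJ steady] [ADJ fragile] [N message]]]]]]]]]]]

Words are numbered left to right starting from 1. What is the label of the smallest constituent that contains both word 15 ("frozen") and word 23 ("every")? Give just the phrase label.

The smallest bracket enclosing both words is [S every careful error after their frozen narrow planet after my theory stood inside every steady fragile message], so the label is S.

S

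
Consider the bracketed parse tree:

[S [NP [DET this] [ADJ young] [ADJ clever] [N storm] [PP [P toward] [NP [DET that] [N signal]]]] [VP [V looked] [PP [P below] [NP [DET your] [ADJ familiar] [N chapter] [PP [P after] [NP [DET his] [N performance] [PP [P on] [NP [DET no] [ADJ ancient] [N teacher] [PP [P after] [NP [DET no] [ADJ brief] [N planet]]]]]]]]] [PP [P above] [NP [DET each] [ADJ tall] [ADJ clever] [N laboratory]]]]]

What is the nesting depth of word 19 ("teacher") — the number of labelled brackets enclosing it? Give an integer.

9

The word sits inside N, which is inside NP, inside PP, inside NP, inside PP, inside NP, inside PP, inside VP, inside S — 9 brackets in all.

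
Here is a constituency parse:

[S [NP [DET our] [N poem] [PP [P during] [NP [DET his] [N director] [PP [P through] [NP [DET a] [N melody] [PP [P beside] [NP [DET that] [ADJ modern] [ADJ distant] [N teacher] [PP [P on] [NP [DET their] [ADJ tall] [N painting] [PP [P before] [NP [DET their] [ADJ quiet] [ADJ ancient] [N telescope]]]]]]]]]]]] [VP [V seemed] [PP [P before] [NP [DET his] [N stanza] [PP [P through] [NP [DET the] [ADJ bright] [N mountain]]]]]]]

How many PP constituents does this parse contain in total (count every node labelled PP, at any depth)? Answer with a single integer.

Scanning left to right, an opening `[PP` appears at word positions 3, 6, 9, 14, 18, 24, 27 — 7 in total.

7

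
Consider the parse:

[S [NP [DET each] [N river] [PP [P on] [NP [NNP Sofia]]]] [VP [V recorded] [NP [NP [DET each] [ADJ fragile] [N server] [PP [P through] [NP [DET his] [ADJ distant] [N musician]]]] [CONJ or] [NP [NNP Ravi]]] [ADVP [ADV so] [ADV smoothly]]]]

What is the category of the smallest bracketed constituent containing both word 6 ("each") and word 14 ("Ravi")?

Word 6 lies under S → VP → NP → NP → DET; word 14 lies under S → VP → NP → NP → NNP. The lowest shared node is the NP.

NP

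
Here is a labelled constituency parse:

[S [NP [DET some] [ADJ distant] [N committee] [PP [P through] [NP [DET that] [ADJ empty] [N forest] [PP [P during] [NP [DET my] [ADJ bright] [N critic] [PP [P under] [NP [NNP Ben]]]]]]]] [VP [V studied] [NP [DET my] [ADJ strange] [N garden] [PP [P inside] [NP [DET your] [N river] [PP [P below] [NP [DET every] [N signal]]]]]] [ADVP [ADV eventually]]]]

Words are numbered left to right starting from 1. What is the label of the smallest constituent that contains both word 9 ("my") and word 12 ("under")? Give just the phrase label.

NP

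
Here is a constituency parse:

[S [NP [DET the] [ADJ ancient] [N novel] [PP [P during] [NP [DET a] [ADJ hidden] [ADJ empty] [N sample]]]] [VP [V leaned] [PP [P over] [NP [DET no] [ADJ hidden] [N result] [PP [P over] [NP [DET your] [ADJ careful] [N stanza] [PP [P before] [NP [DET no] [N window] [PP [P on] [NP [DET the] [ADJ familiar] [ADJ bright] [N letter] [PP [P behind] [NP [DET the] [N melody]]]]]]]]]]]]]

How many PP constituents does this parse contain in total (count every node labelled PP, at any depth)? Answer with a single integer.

6

The PP constituents are: [PP during a hidden empty sample]; [PP over no hidden result over your careful stanza before no window on the familiar bright letter behind the melody]; [PP over your careful stanza before no window on the familiar bright letter behind the melody]; [PP before no window on the familiar bright letter behind the melody]; [PP on the familiar bright letter behind the melody]; [PP behind the melody]. Total: 6.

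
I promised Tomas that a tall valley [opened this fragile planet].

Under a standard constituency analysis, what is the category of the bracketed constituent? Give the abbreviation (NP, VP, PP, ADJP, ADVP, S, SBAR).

VP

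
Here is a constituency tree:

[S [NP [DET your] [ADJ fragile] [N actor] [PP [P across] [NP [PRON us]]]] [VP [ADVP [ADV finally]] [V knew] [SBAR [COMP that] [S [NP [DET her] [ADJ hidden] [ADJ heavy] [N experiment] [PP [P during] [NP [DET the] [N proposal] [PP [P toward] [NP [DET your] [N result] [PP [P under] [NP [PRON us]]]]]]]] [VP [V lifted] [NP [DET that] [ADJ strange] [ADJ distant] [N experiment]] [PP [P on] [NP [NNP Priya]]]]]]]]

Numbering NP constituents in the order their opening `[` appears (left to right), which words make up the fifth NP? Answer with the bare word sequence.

your result under us

Opening `[NP` markers occur at word positions 1, 5, 9, 14, 17, 20, 22, 27; the fifth of these opens the constituent [NP your result under us].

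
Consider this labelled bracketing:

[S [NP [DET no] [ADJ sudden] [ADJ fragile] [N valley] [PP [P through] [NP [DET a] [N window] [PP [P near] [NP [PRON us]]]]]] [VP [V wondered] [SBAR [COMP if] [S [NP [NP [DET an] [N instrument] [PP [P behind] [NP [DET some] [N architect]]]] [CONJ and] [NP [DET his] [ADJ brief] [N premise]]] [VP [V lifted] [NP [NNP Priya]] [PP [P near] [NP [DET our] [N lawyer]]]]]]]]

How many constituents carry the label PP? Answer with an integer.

4

Listing each PP by its span: [PP through a window near us]; [PP near us]; [PP behind some architect]; [PP near our lawyer] — that makes 4.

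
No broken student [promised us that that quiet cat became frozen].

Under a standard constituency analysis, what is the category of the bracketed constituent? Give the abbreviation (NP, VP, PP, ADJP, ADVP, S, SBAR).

VP

The bracketed span "promised us that that quiet cat became frozen" is headed by "promised", making it a verb phrase (VP).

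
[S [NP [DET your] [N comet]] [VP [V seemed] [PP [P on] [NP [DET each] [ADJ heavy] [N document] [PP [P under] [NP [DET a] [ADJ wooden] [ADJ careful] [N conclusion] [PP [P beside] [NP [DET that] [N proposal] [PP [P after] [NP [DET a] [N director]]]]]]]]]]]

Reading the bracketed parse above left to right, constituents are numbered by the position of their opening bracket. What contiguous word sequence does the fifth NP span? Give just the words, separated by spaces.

a director

Opening `[NP` markers occur at word positions 1, 5, 9, 14, 17; the fifth of these opens the constituent [NP a director].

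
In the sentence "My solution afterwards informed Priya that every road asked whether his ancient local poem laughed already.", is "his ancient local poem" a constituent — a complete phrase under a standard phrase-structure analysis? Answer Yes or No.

Yes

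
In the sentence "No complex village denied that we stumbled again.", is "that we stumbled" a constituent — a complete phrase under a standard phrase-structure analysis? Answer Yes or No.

The smallest constituent containing the whole sequence is the subordinate clause [SBAR that we stumbled again], but the sequence is only part of it — it straddles the boundary between complementizer "that" and clause "we stumbled again".

No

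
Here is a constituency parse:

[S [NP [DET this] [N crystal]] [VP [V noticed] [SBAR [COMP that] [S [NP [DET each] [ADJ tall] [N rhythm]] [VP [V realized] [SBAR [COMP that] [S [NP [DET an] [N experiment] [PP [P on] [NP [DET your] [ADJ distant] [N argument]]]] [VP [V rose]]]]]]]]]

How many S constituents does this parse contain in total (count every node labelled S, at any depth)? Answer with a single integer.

3

Listing each S by its span: [S this crystal noticed that each tall rhythm realized that an experiment on your distant argument rose]; [S each tall rhythm realized that an experiment on your distant argument rose]; [S an experiment on your distant argument rose] — that makes 3.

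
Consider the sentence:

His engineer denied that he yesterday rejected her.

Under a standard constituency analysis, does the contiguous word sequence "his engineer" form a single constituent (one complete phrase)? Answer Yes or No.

"his engineer" is exactly the noun phrase [NP his engineer], a complete constituent.

Yes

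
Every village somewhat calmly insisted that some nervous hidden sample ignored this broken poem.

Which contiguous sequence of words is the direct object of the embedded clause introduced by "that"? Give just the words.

this broken poem

"ignored" heads the VP of the embedded clause introduced by "that", and "this broken poem" is its direct object.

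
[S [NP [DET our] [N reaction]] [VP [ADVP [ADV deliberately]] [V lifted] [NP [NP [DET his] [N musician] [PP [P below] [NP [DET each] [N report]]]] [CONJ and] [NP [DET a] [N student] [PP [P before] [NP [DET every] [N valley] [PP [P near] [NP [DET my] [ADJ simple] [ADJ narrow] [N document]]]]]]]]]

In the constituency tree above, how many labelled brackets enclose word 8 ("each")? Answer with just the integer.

7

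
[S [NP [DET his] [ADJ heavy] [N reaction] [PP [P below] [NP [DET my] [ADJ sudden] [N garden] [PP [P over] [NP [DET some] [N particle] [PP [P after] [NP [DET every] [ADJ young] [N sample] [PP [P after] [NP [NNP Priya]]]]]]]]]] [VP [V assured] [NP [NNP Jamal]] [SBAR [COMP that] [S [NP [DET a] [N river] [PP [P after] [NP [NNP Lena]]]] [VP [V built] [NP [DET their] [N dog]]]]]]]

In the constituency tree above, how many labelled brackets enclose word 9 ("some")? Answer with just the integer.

Counting open brackets not yet closed at "some": [S [NP [PP [NP [PP [NP [DET = 7.

7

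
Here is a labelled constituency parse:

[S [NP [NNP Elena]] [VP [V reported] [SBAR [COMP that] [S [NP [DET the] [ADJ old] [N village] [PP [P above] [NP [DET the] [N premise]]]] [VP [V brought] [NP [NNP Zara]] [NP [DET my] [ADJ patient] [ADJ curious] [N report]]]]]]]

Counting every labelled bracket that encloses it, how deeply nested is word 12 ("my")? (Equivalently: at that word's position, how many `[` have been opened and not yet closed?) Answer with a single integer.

7

The word sits inside DET, which is inside NP, inside VP, inside S, inside SBAR, inside VP, inside S — 7 brackets in all.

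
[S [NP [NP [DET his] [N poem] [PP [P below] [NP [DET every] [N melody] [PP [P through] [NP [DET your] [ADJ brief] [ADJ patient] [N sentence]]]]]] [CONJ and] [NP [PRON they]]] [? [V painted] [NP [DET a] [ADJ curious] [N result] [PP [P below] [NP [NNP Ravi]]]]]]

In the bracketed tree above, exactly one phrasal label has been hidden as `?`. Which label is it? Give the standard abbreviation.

VP

A constituent whose immediate children are V 'painted', NP is a verb phrase: VP.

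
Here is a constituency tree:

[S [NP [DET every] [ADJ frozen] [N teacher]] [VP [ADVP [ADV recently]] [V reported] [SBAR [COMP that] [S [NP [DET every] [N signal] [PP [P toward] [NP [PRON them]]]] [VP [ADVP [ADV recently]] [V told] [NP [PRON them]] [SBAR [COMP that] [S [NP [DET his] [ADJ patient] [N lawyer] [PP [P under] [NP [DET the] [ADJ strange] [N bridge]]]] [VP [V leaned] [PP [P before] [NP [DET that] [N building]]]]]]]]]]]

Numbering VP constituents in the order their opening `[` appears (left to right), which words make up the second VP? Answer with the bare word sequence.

recently told them that his patient lawyer under the strange bridge leaned before that building

The VP opening brackets appear, in order, over: "recently reported that every signal toward them recently told them that his patient lawyer under the strange bridge leaned before that building"; "recently told them that his patient lawyer under the strange bridge leaned before that building"; "leaned before that building". The second one spans "recently told them that his patient lawyer under the strange bridge leaned before that building".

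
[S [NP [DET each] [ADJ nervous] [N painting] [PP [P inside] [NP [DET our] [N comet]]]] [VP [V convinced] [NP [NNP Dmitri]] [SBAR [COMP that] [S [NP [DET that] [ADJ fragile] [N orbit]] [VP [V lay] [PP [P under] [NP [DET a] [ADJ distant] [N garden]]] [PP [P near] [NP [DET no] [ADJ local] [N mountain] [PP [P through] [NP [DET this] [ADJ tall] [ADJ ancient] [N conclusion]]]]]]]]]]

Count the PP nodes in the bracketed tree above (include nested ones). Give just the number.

4

Scanning left to right, an opening `[PP` appears at word positions 4, 14, 18, 22 — 4 in total.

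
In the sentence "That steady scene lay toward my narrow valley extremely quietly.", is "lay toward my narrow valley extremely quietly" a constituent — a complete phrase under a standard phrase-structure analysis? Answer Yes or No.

Yes

The sequence corresponds to a single VP node — the verb phrase "lay toward my narrow valley extremely quietly".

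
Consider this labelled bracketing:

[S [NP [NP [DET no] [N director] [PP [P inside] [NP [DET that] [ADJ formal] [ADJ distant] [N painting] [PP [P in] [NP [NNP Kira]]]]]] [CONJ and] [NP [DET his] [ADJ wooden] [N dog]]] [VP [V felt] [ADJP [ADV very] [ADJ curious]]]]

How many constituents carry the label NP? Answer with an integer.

The NP constituents are: [NP no director inside that formal distant painting in Kira and his wooden dog]; [NP no director inside that formal distant painting in Kira]; [NP that formal distant painting in Kira]; [NP Kira]; [NP his wooden dog]. Total: 5.

5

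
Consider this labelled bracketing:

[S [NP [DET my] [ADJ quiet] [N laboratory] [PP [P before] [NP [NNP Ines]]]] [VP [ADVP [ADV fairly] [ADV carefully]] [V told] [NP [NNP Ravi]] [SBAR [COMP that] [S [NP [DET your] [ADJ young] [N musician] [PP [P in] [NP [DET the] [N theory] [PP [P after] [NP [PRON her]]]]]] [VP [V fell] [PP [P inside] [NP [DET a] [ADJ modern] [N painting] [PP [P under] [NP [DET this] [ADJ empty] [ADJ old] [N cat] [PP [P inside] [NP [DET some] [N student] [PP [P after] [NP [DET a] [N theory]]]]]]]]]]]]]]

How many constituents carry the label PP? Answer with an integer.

Listing each PP by its span: [PP before Ines]; [PP in the theory after her]; [PP after her]; [PP inside a modern painting under this empty old cat inside some student after a theory]; [PP under this empty old cat inside some student after a theory]; [PP inside some student after a theory] … — that makes 7.

7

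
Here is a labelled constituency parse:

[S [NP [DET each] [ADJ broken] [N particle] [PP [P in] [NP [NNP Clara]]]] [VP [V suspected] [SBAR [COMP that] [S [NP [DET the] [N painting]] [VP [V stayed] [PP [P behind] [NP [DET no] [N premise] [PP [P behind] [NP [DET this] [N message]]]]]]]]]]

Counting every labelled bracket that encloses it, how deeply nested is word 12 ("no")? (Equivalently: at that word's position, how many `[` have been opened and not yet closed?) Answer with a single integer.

8

Counting open brackets not yet closed at "no": [S [VP [SBAR [S [VP [PP [NP [DET = 8.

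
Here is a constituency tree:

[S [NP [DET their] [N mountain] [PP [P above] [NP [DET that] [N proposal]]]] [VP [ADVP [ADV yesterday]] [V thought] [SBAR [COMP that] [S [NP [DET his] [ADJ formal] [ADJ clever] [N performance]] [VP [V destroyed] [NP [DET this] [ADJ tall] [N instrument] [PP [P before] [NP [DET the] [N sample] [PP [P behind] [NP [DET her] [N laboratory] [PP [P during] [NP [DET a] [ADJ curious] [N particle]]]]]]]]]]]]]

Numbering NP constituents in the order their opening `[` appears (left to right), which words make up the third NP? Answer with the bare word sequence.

his formal clever performance

In left-to-right order the NP constituents are "their mountain above that proposal"; "that proposal"; "his formal clever performance"; "this tall instrument before the sample behind her laboratory during a curious particle"; "the sample behind her laboratory during a curious particle"; "her laboratory during a curious particle"; "a curious particle". Number 3 is "his formal clever performance".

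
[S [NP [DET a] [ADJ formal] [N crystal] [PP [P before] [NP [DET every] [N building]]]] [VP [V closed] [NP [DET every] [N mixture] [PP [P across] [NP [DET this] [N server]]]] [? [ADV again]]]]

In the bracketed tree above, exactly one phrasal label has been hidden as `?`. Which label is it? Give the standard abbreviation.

ADVP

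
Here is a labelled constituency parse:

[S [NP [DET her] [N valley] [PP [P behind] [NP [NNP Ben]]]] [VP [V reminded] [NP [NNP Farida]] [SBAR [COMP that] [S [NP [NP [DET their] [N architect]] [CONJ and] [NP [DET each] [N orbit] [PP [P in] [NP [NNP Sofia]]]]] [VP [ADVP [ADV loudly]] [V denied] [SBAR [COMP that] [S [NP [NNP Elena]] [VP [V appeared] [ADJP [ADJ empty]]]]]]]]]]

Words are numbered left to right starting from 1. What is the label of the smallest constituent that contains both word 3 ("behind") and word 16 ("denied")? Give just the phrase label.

S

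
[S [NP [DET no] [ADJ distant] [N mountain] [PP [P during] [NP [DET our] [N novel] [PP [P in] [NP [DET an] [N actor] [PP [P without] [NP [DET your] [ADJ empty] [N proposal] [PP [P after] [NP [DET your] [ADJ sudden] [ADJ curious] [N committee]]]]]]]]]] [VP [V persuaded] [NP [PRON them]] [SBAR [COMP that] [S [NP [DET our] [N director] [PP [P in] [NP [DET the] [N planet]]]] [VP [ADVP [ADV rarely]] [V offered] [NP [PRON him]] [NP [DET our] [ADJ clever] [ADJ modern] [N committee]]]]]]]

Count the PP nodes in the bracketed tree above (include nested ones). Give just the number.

Scanning left to right, an opening `[PP` appears at word positions 4, 7, 10, 14, 24 — 5 in total.

5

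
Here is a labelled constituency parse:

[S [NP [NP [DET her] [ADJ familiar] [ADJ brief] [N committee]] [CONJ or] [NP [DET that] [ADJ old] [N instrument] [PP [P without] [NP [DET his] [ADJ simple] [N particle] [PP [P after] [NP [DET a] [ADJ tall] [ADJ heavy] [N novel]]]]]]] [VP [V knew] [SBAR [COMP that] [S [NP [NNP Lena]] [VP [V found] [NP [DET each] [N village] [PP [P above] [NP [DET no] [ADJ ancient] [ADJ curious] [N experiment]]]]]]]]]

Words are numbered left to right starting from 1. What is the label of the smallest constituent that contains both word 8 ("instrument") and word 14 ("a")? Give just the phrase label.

NP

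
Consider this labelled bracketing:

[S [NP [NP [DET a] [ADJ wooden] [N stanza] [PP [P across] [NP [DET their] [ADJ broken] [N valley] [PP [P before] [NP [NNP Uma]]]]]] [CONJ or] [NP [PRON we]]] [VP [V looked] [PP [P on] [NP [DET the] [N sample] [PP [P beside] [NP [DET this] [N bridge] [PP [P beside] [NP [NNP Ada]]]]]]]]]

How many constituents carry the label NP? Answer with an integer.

The NP constituents are: [NP a wooden stanza across their broken valley before Uma or we]; [NP a wooden stanza across their broken valley before Uma]; [NP their broken valley before Uma]; [NP Uma]; [NP we]; [NP the sample beside this bridge beside Ada] …. Total: 8.

8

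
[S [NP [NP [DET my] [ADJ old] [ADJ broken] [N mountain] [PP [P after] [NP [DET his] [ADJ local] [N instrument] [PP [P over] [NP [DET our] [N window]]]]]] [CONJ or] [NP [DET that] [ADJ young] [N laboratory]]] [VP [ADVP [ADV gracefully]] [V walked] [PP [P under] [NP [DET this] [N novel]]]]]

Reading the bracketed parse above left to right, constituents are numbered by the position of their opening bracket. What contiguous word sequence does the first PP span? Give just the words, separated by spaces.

In left-to-right order the PP constituents are "after his local instrument over our window"; "over our window"; "under this novel". Number 1 is "after his local instrument over our window".

after his local instrument over our window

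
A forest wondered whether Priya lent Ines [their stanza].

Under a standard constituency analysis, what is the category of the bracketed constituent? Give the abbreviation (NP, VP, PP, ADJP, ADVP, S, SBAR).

The span is built around the noun "stanza" — a noun phrase (NP).

NP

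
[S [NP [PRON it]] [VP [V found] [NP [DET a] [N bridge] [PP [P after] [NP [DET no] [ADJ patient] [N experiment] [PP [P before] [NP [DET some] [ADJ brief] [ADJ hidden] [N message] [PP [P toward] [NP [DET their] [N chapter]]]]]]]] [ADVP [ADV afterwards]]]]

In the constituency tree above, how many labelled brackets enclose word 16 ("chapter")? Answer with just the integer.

Counting open brackets not yet closed at "chapter": [S [VP [NP [PP [NP [PP [NP [PP [NP [N = 10.

10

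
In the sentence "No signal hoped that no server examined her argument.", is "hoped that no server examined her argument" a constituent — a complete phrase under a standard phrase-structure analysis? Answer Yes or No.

Yes

"hoped that no server examined her argument" is exactly the verb phrase [VP hoped that no server examined her argument], a complete constituent.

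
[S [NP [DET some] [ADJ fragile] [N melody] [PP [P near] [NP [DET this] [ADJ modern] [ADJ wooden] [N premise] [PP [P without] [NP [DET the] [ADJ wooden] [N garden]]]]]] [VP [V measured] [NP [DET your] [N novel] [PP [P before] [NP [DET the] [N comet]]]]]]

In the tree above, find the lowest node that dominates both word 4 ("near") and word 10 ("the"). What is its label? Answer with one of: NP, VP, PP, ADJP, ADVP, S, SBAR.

PP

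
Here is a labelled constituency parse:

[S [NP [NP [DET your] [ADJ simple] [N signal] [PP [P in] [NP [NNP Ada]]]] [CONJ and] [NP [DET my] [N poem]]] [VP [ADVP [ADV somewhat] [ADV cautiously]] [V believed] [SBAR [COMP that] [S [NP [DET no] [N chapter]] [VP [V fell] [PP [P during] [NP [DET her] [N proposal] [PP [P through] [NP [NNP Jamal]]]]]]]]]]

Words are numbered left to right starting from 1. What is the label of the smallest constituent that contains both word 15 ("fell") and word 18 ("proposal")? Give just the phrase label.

VP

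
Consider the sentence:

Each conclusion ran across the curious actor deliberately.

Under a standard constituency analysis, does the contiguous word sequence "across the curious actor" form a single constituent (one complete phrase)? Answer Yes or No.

These words form the whole prepositional phrase headed by "across", so yes — one constituent.

Yes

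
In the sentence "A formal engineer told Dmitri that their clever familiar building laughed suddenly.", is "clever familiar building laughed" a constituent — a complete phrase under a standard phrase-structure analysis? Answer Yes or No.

The sequence begins inside the noun phrase "their clever familiar building" and ends inside the verb phrase "laughed suddenly"; it crosses a phrase boundary, so no single node in the tree spans exactly those words.

No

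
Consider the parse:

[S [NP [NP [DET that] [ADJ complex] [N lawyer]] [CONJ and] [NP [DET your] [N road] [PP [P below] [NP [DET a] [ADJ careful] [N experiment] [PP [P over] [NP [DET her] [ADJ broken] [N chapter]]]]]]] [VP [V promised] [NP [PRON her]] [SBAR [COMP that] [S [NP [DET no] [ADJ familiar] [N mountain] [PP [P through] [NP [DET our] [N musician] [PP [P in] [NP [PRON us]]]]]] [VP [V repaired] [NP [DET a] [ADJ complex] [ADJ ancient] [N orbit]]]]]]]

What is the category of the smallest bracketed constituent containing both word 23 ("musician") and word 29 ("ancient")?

S

Both words fall inside [S no familiar mountain through our musician in us repaired a complex ancient orbit] (words 18–30), and no smaller constituent contains them both. Label: S.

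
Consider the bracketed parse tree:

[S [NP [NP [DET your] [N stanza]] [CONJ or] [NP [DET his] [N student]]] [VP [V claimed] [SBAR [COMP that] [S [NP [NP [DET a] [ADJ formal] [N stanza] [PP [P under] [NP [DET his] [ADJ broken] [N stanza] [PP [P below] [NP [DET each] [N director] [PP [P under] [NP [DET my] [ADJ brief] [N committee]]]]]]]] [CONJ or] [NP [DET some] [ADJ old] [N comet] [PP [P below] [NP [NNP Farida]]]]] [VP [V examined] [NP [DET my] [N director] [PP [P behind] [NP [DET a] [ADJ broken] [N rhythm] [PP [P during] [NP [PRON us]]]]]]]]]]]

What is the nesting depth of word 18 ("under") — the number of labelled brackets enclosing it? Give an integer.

12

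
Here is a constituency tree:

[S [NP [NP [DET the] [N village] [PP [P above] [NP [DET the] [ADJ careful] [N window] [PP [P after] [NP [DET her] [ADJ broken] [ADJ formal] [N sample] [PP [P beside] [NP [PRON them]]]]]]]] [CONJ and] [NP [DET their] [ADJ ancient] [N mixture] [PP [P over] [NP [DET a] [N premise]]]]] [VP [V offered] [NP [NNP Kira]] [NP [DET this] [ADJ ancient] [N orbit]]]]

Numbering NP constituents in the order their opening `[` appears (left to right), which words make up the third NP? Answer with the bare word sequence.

the careful window after her broken formal sample beside them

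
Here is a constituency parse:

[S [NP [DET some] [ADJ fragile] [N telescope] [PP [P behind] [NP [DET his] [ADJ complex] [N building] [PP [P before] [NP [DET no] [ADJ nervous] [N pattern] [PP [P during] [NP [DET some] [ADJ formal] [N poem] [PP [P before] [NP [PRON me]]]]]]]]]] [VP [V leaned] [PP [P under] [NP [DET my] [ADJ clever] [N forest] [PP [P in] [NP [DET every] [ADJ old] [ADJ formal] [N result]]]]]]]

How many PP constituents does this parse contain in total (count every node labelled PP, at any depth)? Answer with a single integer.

6

The PP constituents are: [PP behind his complex building before no nervous pattern during some formal poem before me]; [PP before no nervous pattern during some formal poem before me]; [PP during some formal poem before me]; [PP before me]; [PP under my clever forest in every old formal result]; [PP in every old formal result]. Total: 6.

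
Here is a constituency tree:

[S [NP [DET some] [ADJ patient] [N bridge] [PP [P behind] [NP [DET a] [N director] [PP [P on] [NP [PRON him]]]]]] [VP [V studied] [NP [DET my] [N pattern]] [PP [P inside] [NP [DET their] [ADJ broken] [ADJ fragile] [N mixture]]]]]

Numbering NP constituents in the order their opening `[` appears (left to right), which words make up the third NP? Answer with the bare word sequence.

him

In left-to-right order the NP constituents are "some patient bridge behind a director on him"; "a director on him"; "him"; "my pattern"; "their broken fragile mixture". Number 3 is "him".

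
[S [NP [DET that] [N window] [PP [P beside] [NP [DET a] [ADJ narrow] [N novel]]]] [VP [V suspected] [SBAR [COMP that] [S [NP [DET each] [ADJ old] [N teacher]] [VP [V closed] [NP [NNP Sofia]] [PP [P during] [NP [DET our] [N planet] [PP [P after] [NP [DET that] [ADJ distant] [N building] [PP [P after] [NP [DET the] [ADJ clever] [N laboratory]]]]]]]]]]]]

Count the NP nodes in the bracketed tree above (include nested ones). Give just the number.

The NP constituents are: [NP that window beside a narrow novel]; [NP a narrow novel]; [NP each old teacher]; [NP Sofia]; [NP our planet after that distant building after the clever laboratory]; [NP that distant building after the clever laboratory] …. Total: 7.

7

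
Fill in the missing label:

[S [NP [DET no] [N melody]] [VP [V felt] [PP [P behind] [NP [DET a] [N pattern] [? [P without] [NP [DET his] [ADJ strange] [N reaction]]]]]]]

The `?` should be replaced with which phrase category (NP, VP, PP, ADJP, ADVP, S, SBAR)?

PP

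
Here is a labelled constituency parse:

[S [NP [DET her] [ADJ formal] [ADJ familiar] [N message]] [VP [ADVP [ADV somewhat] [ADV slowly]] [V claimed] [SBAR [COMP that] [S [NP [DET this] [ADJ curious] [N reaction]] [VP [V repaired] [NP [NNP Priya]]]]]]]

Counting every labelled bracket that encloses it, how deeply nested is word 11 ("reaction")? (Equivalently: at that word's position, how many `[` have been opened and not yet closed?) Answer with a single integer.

6

Path from the root down to the word: S → VP → SBAR → S → NP → N. That is 6 enclosing brackets.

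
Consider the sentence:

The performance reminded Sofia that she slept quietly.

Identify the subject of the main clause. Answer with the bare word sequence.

"the performance" is the NP that combines with the VP headed by "reminded" to form the main clause — the subject.

the performance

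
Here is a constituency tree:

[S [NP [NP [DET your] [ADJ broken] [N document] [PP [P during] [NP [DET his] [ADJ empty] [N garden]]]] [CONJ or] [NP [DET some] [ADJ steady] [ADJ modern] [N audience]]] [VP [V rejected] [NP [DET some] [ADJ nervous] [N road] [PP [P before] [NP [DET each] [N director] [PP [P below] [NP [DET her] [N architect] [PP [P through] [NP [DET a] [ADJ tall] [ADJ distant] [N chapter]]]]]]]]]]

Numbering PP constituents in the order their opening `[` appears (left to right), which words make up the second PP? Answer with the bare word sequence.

before each director below her architect through a tall distant chapter

The PP opening brackets appear, in order, over: "during his empty garden"; "before each director below her architect through a tall distant chapter"; "below her architect through a tall distant chapter"; "through a tall distant chapter". The second one spans "before each director below her architect through a tall distant chapter".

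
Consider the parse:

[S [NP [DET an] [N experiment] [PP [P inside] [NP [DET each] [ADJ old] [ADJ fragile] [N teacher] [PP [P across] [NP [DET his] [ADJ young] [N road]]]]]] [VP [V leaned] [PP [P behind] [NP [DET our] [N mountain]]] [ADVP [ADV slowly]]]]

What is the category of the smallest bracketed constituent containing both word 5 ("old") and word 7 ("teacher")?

NP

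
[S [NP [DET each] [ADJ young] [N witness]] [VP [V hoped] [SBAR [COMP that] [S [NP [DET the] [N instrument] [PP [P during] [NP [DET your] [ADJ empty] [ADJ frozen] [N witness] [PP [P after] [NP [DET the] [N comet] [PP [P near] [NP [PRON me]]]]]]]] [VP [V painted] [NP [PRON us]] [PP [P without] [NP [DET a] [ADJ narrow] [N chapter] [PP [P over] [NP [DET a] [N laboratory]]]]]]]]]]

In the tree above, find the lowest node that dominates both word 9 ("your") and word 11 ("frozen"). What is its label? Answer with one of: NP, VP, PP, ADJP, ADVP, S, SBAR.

NP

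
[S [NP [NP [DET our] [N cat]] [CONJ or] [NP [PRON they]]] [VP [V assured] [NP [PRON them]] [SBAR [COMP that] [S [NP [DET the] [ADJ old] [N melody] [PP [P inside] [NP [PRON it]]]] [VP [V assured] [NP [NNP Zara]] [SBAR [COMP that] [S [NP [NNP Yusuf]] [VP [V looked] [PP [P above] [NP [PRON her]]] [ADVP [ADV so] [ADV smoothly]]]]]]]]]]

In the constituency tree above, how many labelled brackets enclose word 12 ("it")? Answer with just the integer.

8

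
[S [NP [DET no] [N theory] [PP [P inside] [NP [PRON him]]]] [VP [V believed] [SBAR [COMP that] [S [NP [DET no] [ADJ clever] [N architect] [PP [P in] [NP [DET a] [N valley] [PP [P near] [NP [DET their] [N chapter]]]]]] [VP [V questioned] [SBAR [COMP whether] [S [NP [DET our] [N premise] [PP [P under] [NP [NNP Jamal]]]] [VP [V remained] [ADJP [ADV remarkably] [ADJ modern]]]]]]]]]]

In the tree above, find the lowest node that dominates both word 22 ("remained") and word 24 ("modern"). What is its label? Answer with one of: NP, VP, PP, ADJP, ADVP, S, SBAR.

VP

The smallest bracket enclosing both words is [VP remained remarkably modern], so the label is VP.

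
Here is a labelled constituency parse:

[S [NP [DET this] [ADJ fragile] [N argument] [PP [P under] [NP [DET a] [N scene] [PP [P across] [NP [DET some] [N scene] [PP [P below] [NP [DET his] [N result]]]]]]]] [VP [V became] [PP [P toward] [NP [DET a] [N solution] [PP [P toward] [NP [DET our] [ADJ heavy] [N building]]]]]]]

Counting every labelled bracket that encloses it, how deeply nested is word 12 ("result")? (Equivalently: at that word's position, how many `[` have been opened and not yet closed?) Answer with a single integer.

9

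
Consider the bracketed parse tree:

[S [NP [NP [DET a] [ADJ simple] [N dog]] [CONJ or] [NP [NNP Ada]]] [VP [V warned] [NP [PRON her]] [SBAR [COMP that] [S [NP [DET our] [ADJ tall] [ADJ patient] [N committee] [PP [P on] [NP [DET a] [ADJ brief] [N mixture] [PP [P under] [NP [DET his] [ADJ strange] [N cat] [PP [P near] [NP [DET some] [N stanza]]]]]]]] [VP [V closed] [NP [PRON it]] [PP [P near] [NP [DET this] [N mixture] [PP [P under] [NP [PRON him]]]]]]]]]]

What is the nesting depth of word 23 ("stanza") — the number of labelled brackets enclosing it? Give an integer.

12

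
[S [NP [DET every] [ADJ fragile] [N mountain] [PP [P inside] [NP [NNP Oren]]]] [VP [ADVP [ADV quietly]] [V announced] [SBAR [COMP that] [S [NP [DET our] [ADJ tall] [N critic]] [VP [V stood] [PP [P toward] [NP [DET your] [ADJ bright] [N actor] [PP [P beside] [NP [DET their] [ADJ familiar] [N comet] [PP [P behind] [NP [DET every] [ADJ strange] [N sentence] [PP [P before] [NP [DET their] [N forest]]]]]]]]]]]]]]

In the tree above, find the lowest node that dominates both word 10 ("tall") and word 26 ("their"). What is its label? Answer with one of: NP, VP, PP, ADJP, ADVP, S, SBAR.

Word 10 lies under S → VP → SBAR → S → NP → ADJ; word 26 lies under S → VP → SBAR → S → VP → PP → NP → PP → NP → PP → NP → PP → NP → DET. The lowest shared node is the S.

S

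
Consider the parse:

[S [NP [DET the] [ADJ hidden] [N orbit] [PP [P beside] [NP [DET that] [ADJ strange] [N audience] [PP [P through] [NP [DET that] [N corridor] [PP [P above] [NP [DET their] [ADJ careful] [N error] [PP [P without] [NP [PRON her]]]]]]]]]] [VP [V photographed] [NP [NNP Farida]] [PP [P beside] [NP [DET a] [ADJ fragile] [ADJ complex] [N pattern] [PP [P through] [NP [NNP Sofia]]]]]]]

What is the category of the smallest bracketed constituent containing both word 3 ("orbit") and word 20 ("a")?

S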